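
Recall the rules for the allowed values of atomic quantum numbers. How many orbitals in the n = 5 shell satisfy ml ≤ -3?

Orbitals with ml ≤ -3, by l: l=3 → 1; l=4 → 2.
Total orbitals: 1 + 2 = 3.

3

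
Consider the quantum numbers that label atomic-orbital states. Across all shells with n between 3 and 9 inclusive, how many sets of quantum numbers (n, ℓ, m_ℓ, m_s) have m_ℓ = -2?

Work shell by shell — for each n, count the (ℓ, m_ℓ) pairs that satisfy m_ℓ = -2:
n=3 → 1; n=4 → 2; n=5 → 3; n=6 → 4; n=7 → 5; n=8 → 6; n=9 → 7.
Orbitals: 1 + 2 + 3 + 4 + 5 + 6 + 7 = 28. Including both spin states (m_s = ±1/2) gives 2 × 28 = 56 states.

56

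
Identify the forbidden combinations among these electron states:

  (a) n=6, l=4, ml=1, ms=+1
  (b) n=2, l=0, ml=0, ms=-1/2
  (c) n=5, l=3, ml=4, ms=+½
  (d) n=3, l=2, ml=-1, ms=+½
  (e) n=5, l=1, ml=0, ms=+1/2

(a) has ms = +1, but an electron's spin must be ±1/2.
(c) has |ml| = 4 > l = 3, violating −l ≤ ml ≤ l.
The remaining sets (b), (d), (e) satisfy all four rules.

(a) and (c)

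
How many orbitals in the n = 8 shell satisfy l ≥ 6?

For n = 8, l ranges over 0 … 7.
Per l-value: l=6 → 13; l=7 → 15.
Total orbitals: 13 + 15 = 28.

28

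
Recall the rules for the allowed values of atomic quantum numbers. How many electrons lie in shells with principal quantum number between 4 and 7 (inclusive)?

252

Shell n has n² orbitals: 4²=16 + 5²=25 + 6²=36 + 7²=49 = 126 orbitals.
Two spin states per orbital: 2 × 126 = 252 electrons.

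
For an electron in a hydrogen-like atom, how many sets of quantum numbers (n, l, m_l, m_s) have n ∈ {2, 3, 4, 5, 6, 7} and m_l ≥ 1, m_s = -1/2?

For each n in the range, tally the orbitals obeying m_l ≥ 1:
n=2 → 1; n=3 → 3; n=4 → 6; n=5 → 10; n=6 → 15; n=7 → 21.
Orbitals: 1 + 3 + 6 + 10 + 15 + 21 = 56. With m_s fixed to -1/2 there is one state per orbital, so 56 states.

56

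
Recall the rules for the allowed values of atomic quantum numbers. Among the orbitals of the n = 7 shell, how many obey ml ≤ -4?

6

The n = 7 shell has l = 0 through 6; check each.
Orbitals with ml ≤ -4, by l: l=4 → 1; l=5 → 2; l=6 → 3.
Total orbitals: 1 + 2 + 3 = 6.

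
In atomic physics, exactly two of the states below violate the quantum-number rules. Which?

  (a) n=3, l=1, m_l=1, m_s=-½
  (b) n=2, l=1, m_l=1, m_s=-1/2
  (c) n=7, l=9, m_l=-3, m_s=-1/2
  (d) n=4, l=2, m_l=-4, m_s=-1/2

(c) has l = 9 ≥ n = 7, violating 0 ≤ l ≤ n−1.
(d) has |m_l| = 4 > l = 2, violating −l ≤ m_l ≤ l.
The remaining sets (a), (b) satisfy all four rules.

(c) and (d)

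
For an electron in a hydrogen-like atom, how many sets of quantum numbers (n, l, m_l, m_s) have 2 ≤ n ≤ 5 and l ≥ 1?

100

Treat each shell separately and count matching orbitals:
n=2 → 3; n=3 → 8; n=4 → 15; n=5 → 24.
Orbitals: 3 + 8 + 15 + 24 = 50. Including both spin states (m_s = ±1/2) gives 2 × 50 = 100 states.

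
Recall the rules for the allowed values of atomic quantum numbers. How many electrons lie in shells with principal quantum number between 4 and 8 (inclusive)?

380

Shell n has n² orbitals: 4²=16 + 5²=25 + 6²=36 + 7²=49 + 8²=64 = 190 orbitals.
Two spin states per orbital: 2 × 190 = 380 electrons.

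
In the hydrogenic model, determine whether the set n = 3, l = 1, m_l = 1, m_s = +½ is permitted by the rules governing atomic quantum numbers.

n = 3 is a positive integer. l = 1 satisfies 0 ≤ l ≤ n−1 = 2. m_l = 1 lies in the range −l … +l (here −1 … 1). m_s = +1/2 is one of ±1/2.
All four constraints are satisfied.

Yes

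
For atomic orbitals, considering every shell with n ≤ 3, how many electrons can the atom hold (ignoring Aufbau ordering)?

28

Total orbitals = 1² + 2² + 3² = 14. Doubling for spin gives 28 electrons.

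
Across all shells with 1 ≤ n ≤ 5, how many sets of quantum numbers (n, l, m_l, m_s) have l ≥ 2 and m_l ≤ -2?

For each n in the range, tally the orbitals obeying l ≥ 2 and m_l ≤ -2:
n=3 → 1; n=4 → 3; n=5 → 6.
Orbitals: 1 + 3 + 6 = 10. Including both spin states (m_s = ±1/2) gives 2 × 10 = 20 states.

20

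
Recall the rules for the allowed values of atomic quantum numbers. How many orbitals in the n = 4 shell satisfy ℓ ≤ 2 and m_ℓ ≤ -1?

3

The n = 4 shell has ℓ = 0 through 3; check each.
The (ℓ, m_ℓ) pairs meeting ℓ ≤ 2 and m_ℓ ≤ -1 give: ℓ=1 → 1; ℓ=2 → 2.
Total orbitals: 1 + 2 = 3.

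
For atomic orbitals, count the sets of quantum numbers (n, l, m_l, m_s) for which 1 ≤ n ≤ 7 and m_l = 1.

42

For each n in the range, tally the orbitals obeying m_l = 1:
n=2 → 1; n=3 → 2; n=4 → 3; n=5 → 4; n=6 → 5; n=7 → 6.
Orbitals: 1 + 2 + 3 + 4 + 5 + 6 = 21. Including both spin states (m_s = ±1/2) gives 2 × 21 = 42 states.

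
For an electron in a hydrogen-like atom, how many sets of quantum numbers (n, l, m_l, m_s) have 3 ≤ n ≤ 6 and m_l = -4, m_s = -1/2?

3

Treat each shell separately and count matching orbitals:
n=5 → 1; n=6 → 2.
Orbitals: 1 + 2 = 3. With m_s fixed to -1/2 there is one state per orbital, so 3 states.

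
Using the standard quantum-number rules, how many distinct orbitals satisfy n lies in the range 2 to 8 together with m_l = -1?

Count contributing orbitals for each principal shell:
n=2 → 1; n=3 → 2; n=4 → 3; n=5 → 4; n=6 → 5; n=7 → 6; n=8 → 7.
Total orbitals: 1 + 2 + 3 + 4 + 5 + 6 + 7 = 28.

28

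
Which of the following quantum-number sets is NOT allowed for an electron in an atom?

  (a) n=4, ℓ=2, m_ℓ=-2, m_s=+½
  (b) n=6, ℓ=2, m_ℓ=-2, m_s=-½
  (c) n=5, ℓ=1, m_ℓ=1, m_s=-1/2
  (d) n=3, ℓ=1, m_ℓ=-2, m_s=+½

(d) has |m_ℓ| = 2 > ℓ = 1, violating −ℓ ≤ m_ℓ ≤ ℓ.
The remaining sets (a), (b), (c) satisfy all four rules.

(d)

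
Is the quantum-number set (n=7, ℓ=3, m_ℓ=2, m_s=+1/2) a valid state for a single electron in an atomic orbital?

Allowed

n = 7 is a positive integer. ℓ = 3 satisfies 0 ≤ ℓ ≤ n−1 = 6. m_ℓ = 2 lies in the range −ℓ … +ℓ (here −3 … 3). m_s = +1/2 is one of ±1/2.
All four constraints are satisfied.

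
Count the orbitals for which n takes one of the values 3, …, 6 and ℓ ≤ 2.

36

For each n in the range, tally the orbitals obeying ℓ ≤ 2:
n=3 → 9; n=4 → 9; n=5 → 9; n=6 → 9.
Total orbitals: 9 + 9 + 9 + 9 = 36.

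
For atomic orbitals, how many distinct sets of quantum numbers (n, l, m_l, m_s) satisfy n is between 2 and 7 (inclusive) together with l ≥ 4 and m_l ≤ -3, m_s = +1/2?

Work shell by shell — for each n, count the (l, m_l) pairs that satisfy l ≥ 4 and m_l ≤ -3:
n=5 → 2; n=6 → 5; n=7 → 9.
Orbitals: 2 + 5 + 9 = 16. With m_s fixed to +1/2 there is one state per orbital, so 16 states.

16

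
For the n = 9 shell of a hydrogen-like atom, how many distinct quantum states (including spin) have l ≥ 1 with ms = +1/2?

80

With n = 9 the allowed l are 0, 1, …, 8.
Orbitals with l ≥ 1, by l: l=1 → 3; l=2 → 5; l=3 → 7; l=4 → 9; l=5 → 11; l=6 → 13; l=7 → 15; l=8 → 17.
Orbitals: 3 + 5 + 7 + 9 + 11 + 13 + 15 + 17 = 80. With ms fixed to a single value there is one state per orbital, giving 80 states.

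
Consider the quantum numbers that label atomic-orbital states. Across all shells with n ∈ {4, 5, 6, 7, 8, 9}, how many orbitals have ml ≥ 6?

10

Work shell by shell — for each n, count the (l, ml) pairs that satisfy ml ≥ 6:
n=7 → 1; n=8 → 3; n=9 → 6.
Total orbitals: 1 + 3 + 6 = 10.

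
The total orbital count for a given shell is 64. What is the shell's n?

n² = 64 ⇒ n = 8.

n = 8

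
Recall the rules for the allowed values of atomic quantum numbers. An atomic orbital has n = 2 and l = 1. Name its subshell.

2p

l = 1 corresponds to the letter 'p', so the subshell is 2p.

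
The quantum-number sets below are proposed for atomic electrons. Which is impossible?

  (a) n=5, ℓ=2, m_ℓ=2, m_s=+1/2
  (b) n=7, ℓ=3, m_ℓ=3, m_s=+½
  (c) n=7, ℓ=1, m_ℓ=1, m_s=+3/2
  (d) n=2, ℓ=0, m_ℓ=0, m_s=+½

(c)

(c) has m_s = +3/2, but an electron's spin must be ±1/2.
The remaining sets (a), (b), (d) satisfy all four rules.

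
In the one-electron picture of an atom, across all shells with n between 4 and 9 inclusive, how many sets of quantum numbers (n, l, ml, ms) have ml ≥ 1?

232

Work shell by shell — for each n, count the (l, ml) pairs that satisfy ml ≥ 1:
n=4 → 6; n=5 → 10; n=6 → 15; n=7 → 21; n=8 → 28; n=9 → 36.
Orbitals: 6 + 10 + 15 + 21 + 28 + 36 = 116. Including both spin states (ms = ±1/2) gives 2 × 116 = 232 states.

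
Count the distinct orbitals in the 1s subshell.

A subshell has 2l+1 orbitals; with l = 0, that's 1.

1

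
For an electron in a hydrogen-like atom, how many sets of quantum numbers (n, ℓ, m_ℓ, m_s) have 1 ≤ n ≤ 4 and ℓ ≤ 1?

Work shell by shell — for each n, count the (ℓ, m_ℓ) pairs that satisfy ℓ ≤ 1:
n=1 → 1; n=2 → 4; n=3 → 4; n=4 → 4.
Orbitals: 1 + 4 + 4 + 4 = 13. Including both spin states (m_s = ±1/2) gives 2 × 13 = 26 states.

26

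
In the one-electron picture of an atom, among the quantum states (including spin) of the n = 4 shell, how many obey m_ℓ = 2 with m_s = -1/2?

2

The (ℓ, m_ℓ) pairs meeting m_ℓ = 2 give: ℓ=2 → 1; ℓ=3 → 1.
Orbitals: 1 + 1 = 2. With m_s fixed to a single value there is one state per orbital, giving 2 states.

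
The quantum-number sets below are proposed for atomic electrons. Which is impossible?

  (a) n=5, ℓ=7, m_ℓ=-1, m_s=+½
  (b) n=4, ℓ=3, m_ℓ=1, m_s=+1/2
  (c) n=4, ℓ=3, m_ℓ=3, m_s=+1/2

(a) has ℓ = 7 ≥ n = 5, violating 0 ≤ ℓ ≤ n−1.
The remaining sets (b), (c) satisfy all four rules.

(a)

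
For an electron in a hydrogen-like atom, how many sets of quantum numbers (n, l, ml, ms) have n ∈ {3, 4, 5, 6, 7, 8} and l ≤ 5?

For each n in the range, tally the orbitals obeying l ≤ 5:
n=3 → 9; n=4 → 16; n=5 → 25; n=6 → 36; n=7 → 36; n=8 → 36.
Orbitals: 9 + 16 + 25 + 36 + 36 + 36 = 158. Including both spin states (ms = ±1/2) gives 2 × 158 = 316 states.

316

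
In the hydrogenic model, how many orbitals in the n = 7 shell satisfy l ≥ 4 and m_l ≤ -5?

3

The n = 7 shell has l = 0 through 6; check each.
Orbitals with l ≥ 4 and m_l ≤ -5, by l: l=5 → 1; l=6 → 2.
Total orbitals: 1 + 2 = 3.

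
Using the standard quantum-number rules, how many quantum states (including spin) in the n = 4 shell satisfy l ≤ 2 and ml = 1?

Go through l = 0, …, 3 (the values permitted for n = 4).
Contributions: l=1 → 1; l=2 → 1.
Orbitals: 1 + 1 = 2. Each orbital carries two spin states, so 2 × 2 = 4 states.

4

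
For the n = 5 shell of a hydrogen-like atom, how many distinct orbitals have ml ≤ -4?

1

Orbitals with ml ≤ -4, by l: l=4 → 1.
Total orbitals: 1.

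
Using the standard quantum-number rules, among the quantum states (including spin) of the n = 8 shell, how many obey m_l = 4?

8

The n = 8 shell has l = 0 through 7; check each.
The (l, m_l) pairs meeting m_l = 4 give: l=4 → 1; l=5 → 1; l=6 → 1; l=7 → 1.
Orbitals: 1 + 1 + 1 + 1 = 4. Each orbital carries two spin states, so 4 × 2 = 8 states.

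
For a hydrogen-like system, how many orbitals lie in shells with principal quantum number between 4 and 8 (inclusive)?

190

Shell n has n² orbitals: 4²=16 + 5²=25 + 6²=36 + 7²=49 + 8²=64 = 190 orbitals.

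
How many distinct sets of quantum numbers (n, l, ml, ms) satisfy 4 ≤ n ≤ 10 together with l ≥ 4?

518

Go shell by shell, enumerating (l, ml) with l ≥ 4:
n=5 → 9; n=6 → 20; n=7 → 33; n=8 → 48; n=9 → 65; n=10 → 84.
Orbitals: 9 + 20 + 33 + 48 + 65 + 84 = 259. Including both spin states (ms = ±1/2) gives 2 × 259 = 518 states.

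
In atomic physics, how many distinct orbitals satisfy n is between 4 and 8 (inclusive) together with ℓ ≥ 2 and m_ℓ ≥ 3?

35

Go shell by shell, enumerating (ℓ, m_ℓ) with ℓ ≥ 2 and m_ℓ ≥ 3:
n=4 → 1; n=5 → 3; n=6 → 6; n=7 → 10; n=8 → 15.
Total orbitals: 1 + 3 + 6 + 10 + 15 = 35.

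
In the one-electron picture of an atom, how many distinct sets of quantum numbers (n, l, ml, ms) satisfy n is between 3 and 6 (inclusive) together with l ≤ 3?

114

Go shell by shell, enumerating (l, ml) with l ≤ 3:
n=3 → 9; n=4 → 16; n=5 → 16; n=6 → 16.
Orbitals: 9 + 16 + 16 + 16 = 57. Including both spin states (ms = ±1/2) gives 2 × 57 = 114 states.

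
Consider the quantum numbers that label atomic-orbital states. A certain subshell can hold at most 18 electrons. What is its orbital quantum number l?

2(2l+1) = 18 ⇒ 2l+1 = 9 ⇒ l = 4.

l = 4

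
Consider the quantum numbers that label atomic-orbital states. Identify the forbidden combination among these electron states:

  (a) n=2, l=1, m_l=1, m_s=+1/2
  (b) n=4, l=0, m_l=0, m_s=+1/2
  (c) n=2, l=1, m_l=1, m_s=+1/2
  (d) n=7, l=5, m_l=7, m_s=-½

(d)

(d) has |m_l| = 7 > l = 5, violating −l ≤ m_l ≤ l.
The remaining sets (a), (b), (c) satisfy all four rules.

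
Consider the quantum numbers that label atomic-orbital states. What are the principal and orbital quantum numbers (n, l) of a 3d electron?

n = 3, l = 2

The leading integer gives n = 3; the letter 'd' means l = 2.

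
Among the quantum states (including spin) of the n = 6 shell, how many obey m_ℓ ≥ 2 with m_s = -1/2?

10

Orbitals with m_ℓ ≥ 2, by ℓ: ℓ=2 → 1; ℓ=3 → 2; ℓ=4 → 3; ℓ=5 → 4.
Orbitals: 1 + 2 + 3 + 4 = 10. With m_s fixed to a single value there is one state per orbital, giving 10 states.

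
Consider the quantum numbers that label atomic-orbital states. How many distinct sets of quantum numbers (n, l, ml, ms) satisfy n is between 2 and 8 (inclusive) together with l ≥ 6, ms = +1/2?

41

Go shell by shell, enumerating (l, ml) with l ≥ 6:
n=7 → 13; n=8 → 28.
Orbitals: 13 + 28 = 41. With ms fixed to +1/2 there is one state per orbital, so 41 states.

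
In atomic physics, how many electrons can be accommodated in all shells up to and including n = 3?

Total orbitals = 1² + 2² + 3² = 14. Doubling for spin gives 28 electrons.

28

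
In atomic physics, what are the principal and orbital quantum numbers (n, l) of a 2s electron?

n = 2, l = 0

The leading integer gives n = 2; the letter 's' means l = 0.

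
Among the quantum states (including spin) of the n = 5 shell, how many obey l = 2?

The (l, m_l) pairs meeting l = 2 give: l=2 → 5.
Orbitals: 5. Each orbital carries two spin states, so 5 × 2 = 10 states.

10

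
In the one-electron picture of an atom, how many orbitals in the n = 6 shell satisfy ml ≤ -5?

1

Contributions: l=5 → 1.
Total orbitals: 1.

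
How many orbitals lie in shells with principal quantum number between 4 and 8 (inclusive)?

Shell n has n² orbitals: 4²=16 + 5²=25 + 6²=36 + 7²=49 + 8²=64 = 190 orbitals.

190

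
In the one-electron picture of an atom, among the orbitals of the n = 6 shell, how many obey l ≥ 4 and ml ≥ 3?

5

Contributions: l=4 → 2; l=5 → 3.
Total orbitals: 2 + 3 = 5.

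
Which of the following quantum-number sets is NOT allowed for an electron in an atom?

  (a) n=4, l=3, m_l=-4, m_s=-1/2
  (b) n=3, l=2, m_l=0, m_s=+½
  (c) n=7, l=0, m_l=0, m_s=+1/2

(a)

(a) has |m_l| = 4 > l = 3, violating −l ≤ m_l ≤ l.
The remaining sets (b), (c) satisfy all four rules.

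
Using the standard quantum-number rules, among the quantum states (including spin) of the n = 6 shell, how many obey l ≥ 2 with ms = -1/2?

Go through l = 0, …, 5 (the values permitted for n = 6).
Contributions: l=2 → 5; l=3 → 7; l=4 → 9; l=5 → 11.
Orbitals: 5 + 7 + 9 + 11 = 32. With ms fixed to a single value there is one state per orbital, giving 32 states.

32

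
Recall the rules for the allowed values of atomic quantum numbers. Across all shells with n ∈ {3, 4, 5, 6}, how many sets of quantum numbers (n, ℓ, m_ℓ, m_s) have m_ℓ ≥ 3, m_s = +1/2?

10

Count contributing orbitals for each principal shell:
n=4 → 1; n=5 → 3; n=6 → 6.
Orbitals: 1 + 3 + 6 = 10. With m_s fixed to +1/2 there is one state per orbital, so 10 states.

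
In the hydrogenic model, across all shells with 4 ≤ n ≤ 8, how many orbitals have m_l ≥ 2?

Go shell by shell, enumerating (l, m_l) with m_l ≥ 2:
n=4 → 3; n=5 → 6; n=6 → 10; n=7 → 15; n=8 → 21.
Total orbitals: 3 + 6 + 10 + 15 + 21 = 55.

55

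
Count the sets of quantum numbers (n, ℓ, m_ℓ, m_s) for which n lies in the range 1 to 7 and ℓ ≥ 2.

For each n in the range, tally the orbitals obeying ℓ ≥ 2:
n=3 → 5; n=4 → 12; n=5 → 21; n=6 → 32; n=7 → 45.
Orbitals: 5 + 12 + 21 + 32 + 45 = 115. Including both spin states (m_s = ±1/2) gives 2 × 115 = 230 states.

230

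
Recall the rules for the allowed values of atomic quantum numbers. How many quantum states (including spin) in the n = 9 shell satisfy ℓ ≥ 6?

The n = 9 shell has ℓ = 0 through 8; check each.
Contributions: ℓ=6 → 13; ℓ=7 → 15; ℓ=8 → 17.
Orbitals: 13 + 15 + 17 = 45. Each orbital carries two spin states, so 45 × 2 = 90 states.

90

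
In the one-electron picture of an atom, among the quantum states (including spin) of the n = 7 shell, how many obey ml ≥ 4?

12

Go through l = 0, …, 6 (the values permitted for n = 7).
Contributions: l=4 → 1; l=5 → 2; l=6 → 3.
Orbitals: 1 + 2 + 3 = 6. Each orbital carries two spin states, so 6 × 2 = 12 states.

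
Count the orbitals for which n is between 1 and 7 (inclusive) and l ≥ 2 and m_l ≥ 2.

Per-shell orbital counts meeting the constraint:
n=3 → 1; n=4 → 3; n=5 → 6; n=6 → 10; n=7 → 15.
Total orbitals: 1 + 3 + 6 + 10 + 15 = 35.

35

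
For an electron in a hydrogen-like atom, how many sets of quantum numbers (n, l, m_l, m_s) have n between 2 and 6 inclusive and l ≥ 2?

Treat each shell separately and count matching orbitals:
n=3 → 5; n=4 → 12; n=5 → 21; n=6 → 32.
Orbitals: 5 + 12 + 21 + 32 = 70. Including both spin states (m_s = ±1/2) gives 2 × 70 = 140 states.

140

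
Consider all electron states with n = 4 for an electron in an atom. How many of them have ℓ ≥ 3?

With n = 4 the allowed ℓ are 0, 1, …, 3.
Contributions: ℓ=3 → 7.
Orbitals: 7. Each orbital carries two spin states, so 7 × 2 = 14 states.

14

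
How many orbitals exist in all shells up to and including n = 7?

140

Total orbitals = 1² + 2² + 3² + 4² + 5² + 6² + 7² = 140.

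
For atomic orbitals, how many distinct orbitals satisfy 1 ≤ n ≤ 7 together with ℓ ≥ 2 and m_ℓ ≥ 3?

Count contributing orbitals for each principal shell:
n=4 → 1; n=5 → 3; n=6 → 6; n=7 → 10.
Total orbitals: 1 + 3 + 6 + 10 = 20.

20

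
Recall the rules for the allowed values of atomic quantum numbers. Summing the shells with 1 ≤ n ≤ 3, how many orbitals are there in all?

14

Shell n has n² orbitals: 1²=1 + 2²=4 + 3²=9 = 14 orbitals.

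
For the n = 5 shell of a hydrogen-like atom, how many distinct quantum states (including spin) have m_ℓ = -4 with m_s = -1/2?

1

The n = 5 shell has ℓ = 0 through 4; check each.
Per ℓ-value: ℓ=4 → 1.
Orbitals: 1. With m_s fixed to a single value there is one state per orbital, giving 1 state.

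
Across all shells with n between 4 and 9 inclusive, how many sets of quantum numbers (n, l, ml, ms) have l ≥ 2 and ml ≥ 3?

112

For each n in the range, tally the orbitals obeying l ≥ 2 and ml ≥ 3:
n=4 → 1; n=5 → 3; n=6 → 6; n=7 → 10; n=8 → 15; n=9 → 21.
Orbitals: 1 + 3 + 6 + 10 + 15 + 21 = 56. Including both spin states (ms = ±1/2) gives 2 × 56 = 112 states.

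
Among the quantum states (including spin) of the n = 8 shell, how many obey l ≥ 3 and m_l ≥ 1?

With n = 8 the allowed l are 0, 1, …, 7.
Contributions: l=3 → 3; l=4 → 4; l=5 → 5; l=6 → 6; l=7 → 7.
Orbitals: 3 + 4 + 5 + 6 + 7 = 25. Each orbital carries two spin states, so 25 × 2 = 50 states.

50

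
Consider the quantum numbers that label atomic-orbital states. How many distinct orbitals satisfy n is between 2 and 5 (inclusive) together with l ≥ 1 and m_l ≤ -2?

10

For each n in the range, tally the orbitals obeying l ≥ 1 and m_l ≤ -2:
n=3 → 1; n=4 → 3; n=5 → 6.
Total orbitals: 1 + 3 + 6 = 10.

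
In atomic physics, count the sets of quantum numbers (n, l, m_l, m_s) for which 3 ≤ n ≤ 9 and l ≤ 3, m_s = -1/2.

105

Work shell by shell — for each n, count the (l, m_l) pairs that satisfy l ≤ 3:
n=3 → 9; n=4 → 16; n=5 → 16; n=6 → 16; n=7 → 16; n=8 → 16; n=9 → 16.
Orbitals: 9 + 16 + 16 + 16 + 16 + 16 + 16 = 105. With m_s fixed to -1/2 there is one state per orbital, so 105 states.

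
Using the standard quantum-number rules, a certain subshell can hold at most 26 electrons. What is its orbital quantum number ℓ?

ℓ = 6 (i)

2(2ℓ+1) = 26 ⇒ 2ℓ+1 = 13 ⇒ ℓ = 6.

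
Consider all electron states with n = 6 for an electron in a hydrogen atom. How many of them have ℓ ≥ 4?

The (ℓ, m_ℓ) pairs meeting ℓ ≥ 4 give: ℓ=4 → 9; ℓ=5 → 11.
Orbitals: 9 + 11 = 20. Each orbital carries two spin states, so 20 × 2 = 40 states.

40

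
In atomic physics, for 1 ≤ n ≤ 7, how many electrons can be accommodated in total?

Total orbitals = 1² + 2² + 3² + 4² + 5² + 6² + 7² = 140. Doubling for spin gives 280 electrons.

280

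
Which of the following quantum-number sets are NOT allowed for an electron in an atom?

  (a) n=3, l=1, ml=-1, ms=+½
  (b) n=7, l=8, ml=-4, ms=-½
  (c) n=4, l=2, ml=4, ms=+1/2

(b) has l = 8 ≥ n = 7, violating 0 ≤ l ≤ n−1.
(c) has |ml| = 4 > l = 2, violating −l ≤ ml ≤ l.
The remaining set (a) satisfies all four rules.

(b) and (c)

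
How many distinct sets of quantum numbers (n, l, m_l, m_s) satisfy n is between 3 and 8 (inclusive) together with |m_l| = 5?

Per-shell orbital counts meeting the constraint:
n=6 → 2; n=7 → 4; n=8 → 6.
Orbitals: 2 + 4 + 6 = 12. Including both spin states (m_s = ±1/2) gives 2 × 12 = 24 states.

24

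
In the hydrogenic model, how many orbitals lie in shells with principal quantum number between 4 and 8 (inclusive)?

Shell n has n² orbitals: 4²=16 + 5²=25 + 6²=36 + 7²=49 + 8²=64 = 190 orbitals.

190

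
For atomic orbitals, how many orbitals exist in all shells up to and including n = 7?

Total orbitals = 1² + 2² + 3² + 4² + 5² + 6² + 7² = 140.

140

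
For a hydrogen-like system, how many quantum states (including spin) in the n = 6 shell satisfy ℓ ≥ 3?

54

Contributions: ℓ=3 → 7; ℓ=4 → 9; ℓ=5 → 11.
Orbitals: 7 + 9 + 11 = 27. Each orbital carries two spin states, so 27 × 2 = 54 states.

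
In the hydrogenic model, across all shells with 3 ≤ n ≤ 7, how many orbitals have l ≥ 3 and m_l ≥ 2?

30

Treat each shell separately and count matching orbitals:
n=4 → 2; n=5 → 5; n=6 → 9; n=7 → 14.
Total orbitals: 2 + 5 + 9 + 14 = 30.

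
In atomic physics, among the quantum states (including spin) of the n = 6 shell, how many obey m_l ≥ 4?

Orbitals with m_l ≥ 4, by l: l=4 → 1; l=5 → 2.
Orbitals: 1 + 2 = 3. Each orbital carries two spin states, so 3 × 2 = 6 states.

6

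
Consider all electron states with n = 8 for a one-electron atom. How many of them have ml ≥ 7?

2

With n = 8 the allowed l are 0, 1, …, 7.
Contributions: l=7 → 1.
Orbitals: 1. Each orbital carries two spin states, so 1 × 2 = 2 states.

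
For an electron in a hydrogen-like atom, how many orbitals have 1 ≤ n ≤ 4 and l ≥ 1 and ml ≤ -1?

10

Treat each shell separately and count matching orbitals:
n=2 → 1; n=3 → 3; n=4 → 6.
Total orbitals: 1 + 3 + 6 = 10.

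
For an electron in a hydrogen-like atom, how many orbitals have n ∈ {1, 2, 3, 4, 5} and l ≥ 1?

Work shell by shell — for each n, count the (l, ml) pairs that satisfy l ≥ 1:
n=2 → 3; n=3 → 8; n=4 → 15; n=5 → 24.
Total orbitals: 3 + 8 + 15 + 24 = 50.

50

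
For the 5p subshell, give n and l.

The leading integer gives n = 5; the letter 'p' means l = 1.

n = 5, l = 1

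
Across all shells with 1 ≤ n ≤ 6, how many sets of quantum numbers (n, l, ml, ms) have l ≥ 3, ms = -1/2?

Work shell by shell — for each n, count the (l, ml) pairs that satisfy l ≥ 3:
n=4 → 7; n=5 → 16; n=6 → 27.
Orbitals: 7 + 16 + 27 = 50. With ms fixed to -1/2 there is one state per orbital, so 50 states.

50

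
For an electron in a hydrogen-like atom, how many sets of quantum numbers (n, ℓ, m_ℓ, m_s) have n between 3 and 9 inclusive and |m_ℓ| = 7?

12

For each n in the range, tally the orbitals obeying |m_ℓ| = 7:
n=8 → 2; n=9 → 4.
Orbitals: 2 + 4 = 6. Including both spin states (m_s = ±1/2) gives 2 × 6 = 12 states.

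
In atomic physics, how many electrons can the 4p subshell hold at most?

A subshell with l = 1 has 2l+1 = 3 orbitals, each holding 2 electrons (spin ±1/2), so 3 × 2 = 6.

6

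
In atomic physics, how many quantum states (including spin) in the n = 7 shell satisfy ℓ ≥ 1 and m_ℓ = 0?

12

For n = 7, ℓ ranges over 0 … 6.
Contributions: ℓ=1 → 1; ℓ=2 → 1; ℓ=3 → 1; ℓ=4 → 1; ℓ=5 → 1; ℓ=6 → 1.
Orbitals: 1 + 1 + 1 + 1 + 1 + 1 = 6. Each orbital carries two spin states, so 6 × 2 = 12 states.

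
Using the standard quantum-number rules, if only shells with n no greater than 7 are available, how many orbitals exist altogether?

140

Total orbitals = 1² + 2² + 3² + 4² + 5² + 6² + 7² = 140.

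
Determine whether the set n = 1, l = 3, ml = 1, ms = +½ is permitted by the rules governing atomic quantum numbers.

No

The orbital quantum number must satisfy 0 ≤ l ≤ n−1. With n = 1 the allowed l values are 0, so l = 3 is out of range.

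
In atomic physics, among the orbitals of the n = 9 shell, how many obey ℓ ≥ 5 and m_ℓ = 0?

4

Per ℓ-value: ℓ=5 → 1; ℓ=6 → 1; ℓ=7 → 1; ℓ=8 → 1.
Total orbitals: 1 + 1 + 1 + 1 = 4.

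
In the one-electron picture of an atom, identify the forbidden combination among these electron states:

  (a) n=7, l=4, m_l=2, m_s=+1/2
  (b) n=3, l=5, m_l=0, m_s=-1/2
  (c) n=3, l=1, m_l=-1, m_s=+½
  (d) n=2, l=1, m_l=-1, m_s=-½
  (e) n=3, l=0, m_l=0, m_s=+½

(b) has l = 5 ≥ n = 3, violating 0 ≤ l ≤ n−1.
The remaining sets (a), (c), (d), (e) satisfy all four rules.

(b)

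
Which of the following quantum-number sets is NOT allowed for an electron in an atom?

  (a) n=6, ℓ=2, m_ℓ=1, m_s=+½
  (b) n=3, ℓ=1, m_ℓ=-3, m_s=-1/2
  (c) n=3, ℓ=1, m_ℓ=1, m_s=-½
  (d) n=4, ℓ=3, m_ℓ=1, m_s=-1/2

(b) has |m_ℓ| = 3 > ℓ = 1, violating −ℓ ≤ m_ℓ ≤ ℓ.
The remaining sets (a), (c), (d) satisfy all four rules.

(b)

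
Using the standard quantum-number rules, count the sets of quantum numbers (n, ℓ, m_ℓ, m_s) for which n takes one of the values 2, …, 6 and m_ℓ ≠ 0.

140

For each n in the range, tally the orbitals obeying m_ℓ ≠ 0:
n=2 → 2; n=3 → 6; n=4 → 12; n=5 → 20; n=6 → 30.
Orbitals: 2 + 6 + 12 + 20 + 30 = 70. Including both spin states (m_s = ±1/2) gives 2 × 70 = 140 states.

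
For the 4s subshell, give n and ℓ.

The leading integer gives n = 4; the letter 's' means ℓ = 0.

n = 4, ℓ = 0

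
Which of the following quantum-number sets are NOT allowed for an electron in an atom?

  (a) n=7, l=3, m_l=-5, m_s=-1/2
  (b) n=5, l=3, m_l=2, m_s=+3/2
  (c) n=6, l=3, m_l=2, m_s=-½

(a) and (b)

(a) has |m_l| = 5 > l = 3, violating −l ≤ m_l ≤ l.
(b) has m_s = +3/2, but an electron's spin must be ±1/2.
The remaining set (c) satisfies all four rules.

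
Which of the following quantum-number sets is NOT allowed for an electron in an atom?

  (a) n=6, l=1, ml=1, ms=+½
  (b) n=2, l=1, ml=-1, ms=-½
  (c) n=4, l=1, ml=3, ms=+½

(c)

(c) has |ml| = 3 > l = 1, violating −l ≤ ml ≤ l.
The remaining sets (a), (b) satisfy all four rules.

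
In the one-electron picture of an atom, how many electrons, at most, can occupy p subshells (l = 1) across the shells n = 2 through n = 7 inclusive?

A p subshell (l = 1) exists for every n ≥ 2, so shells n = 2, 3, 4, 5, 6, 7 each contribute one — 6 subshells.
Since each p subshell holds 2(2·1+1) = 6 electrons, the total is 6 × 6 = 36.

36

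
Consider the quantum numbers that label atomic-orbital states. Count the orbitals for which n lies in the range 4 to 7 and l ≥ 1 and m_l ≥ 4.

10

Go shell by shell, enumerating (l, m_l) with l ≥ 1 and m_l ≥ 4:
n=5 → 1; n=6 → 3; n=7 → 6.
Total orbitals: 1 + 3 + 6 = 10.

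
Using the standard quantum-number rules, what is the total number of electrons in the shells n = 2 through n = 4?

Shell n has n² orbitals: 2²=4 + 3²=9 + 4²=16 = 29 orbitals.
Two spin states per orbital: 2 × 29 = 58 electrons.

58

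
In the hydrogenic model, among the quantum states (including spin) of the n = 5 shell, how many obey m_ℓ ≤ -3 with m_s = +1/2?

3

The n = 5 shell has ℓ = 0 through 4; check each.
Orbitals with m_ℓ ≤ -3, by ℓ: ℓ=3 → 1; ℓ=4 → 2.
Orbitals: 1 + 2 = 3. With m_s fixed to a single value there is one state per orbital, giving 3 states.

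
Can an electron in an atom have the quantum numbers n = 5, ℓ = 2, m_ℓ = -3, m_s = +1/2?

The magnetic quantum number must satisfy −ℓ ≤ m_ℓ ≤ ℓ. With ℓ = 2, m_ℓ can only be -2, -1, 0, 1, 2, so m_ℓ = -3 is forbidden.

No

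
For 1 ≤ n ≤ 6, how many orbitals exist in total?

91

Total orbitals = 1² + 2² + 3² + 4² + 5² + 6² = 91.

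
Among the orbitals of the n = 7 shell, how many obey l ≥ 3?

40

The n = 7 shell has l = 0 through 6; check each.
Per l-value: l=3 → 7; l=4 → 9; l=5 → 11; l=6 → 13.
Total orbitals: 7 + 9 + 11 + 13 = 40.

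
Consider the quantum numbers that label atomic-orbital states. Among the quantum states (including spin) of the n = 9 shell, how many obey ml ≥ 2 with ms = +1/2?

For n = 9, l ranges over 0 … 8.
Contributions: l=2 → 1; l=3 → 2; l=4 → 3; l=5 → 4; l=6 → 5; l=7 → 6; l=8 → 7.
Orbitals: 1 + 2 + 3 + 4 + 5 + 6 + 7 = 28. With ms fixed to a single value there is one state per orbital, giving 28 states.

28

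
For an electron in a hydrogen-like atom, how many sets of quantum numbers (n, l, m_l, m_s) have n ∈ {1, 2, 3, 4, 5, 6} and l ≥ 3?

Work shell by shell — for each n, count the (l, m_l) pairs that satisfy l ≥ 3:
n=4 → 7; n=5 → 16; n=6 → 27.
Orbitals: 7 + 16 + 27 = 50. Including both spin states (m_s = ±1/2) gives 2 × 50 = 100 states.

100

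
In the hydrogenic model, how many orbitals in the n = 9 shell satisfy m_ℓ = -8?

1

Orbitals with m_ℓ = -8, by ℓ: ℓ=8 → 1.
Total orbitals: 1.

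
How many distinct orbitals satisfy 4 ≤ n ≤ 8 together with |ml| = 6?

Count contributing orbitals for each principal shell:
n=7 → 2; n=8 → 4.
Total orbitals: 2 + 4 = 6.

6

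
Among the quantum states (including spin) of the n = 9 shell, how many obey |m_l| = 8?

For n = 9, l ranges over 0 … 8.
Orbitals with |m_l| = 8, by l: l=8 → 2.
Orbitals: 2. Each orbital carries two spin states, so 2 × 2 = 4 states.

4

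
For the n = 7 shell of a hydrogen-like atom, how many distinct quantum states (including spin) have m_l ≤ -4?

The (l, m_l) pairs meeting m_l ≤ -4 give: l=4 → 1; l=5 → 2; l=6 → 3.
Orbitals: 1 + 2 + 3 = 6. Each orbital carries two spin states, so 6 × 2 = 12 states.

12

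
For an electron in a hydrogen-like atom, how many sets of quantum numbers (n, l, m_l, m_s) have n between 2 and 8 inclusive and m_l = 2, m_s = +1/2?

21

Treat each shell separately and count matching orbitals:
n=3 → 1; n=4 → 2; n=5 → 3; n=6 → 4; n=7 → 5; n=8 → 6.
Orbitals: 1 + 2 + 3 + 4 + 5 + 6 = 21. With m_s fixed to +1/2 there is one state per orbital, so 21 states.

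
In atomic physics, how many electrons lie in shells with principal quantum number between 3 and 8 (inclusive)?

398

Shell n has n² orbitals: 3²=9 + 4²=16 + 5²=25 + 6²=36 + 7²=49 + 8²=64 = 199 orbitals.
Two spin states per orbital: 2 × 199 = 398 electrons.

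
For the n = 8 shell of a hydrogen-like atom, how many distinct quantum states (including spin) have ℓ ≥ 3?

With n = 8 the allowed ℓ are 0, 1, …, 7.
The (ℓ, m_ℓ) pairs meeting ℓ ≥ 3 give: ℓ=3 → 7; ℓ=4 → 9; ℓ=5 → 11; ℓ=6 → 13; ℓ=7 → 15.
Orbitals: 7 + 9 + 11 + 13 + 15 = 55. Each orbital carries two spin states, so 55 × 2 = 110 states.

110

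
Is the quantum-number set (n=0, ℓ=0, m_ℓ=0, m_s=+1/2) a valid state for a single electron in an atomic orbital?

The principal quantum number must be a positive integer (n ≥ 1), but here n = 0.

No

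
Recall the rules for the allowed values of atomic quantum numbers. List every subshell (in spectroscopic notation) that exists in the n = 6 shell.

For n = 6, l runs from 0 to 5. In spectroscopic notation l = 0,1,2,… ↔ s,p,d,f,g,h,i, so the subshells are 6s, 6p, 6d, 6f, 6g, 6h.

6s, 6p, 6d, 6f, 6g, 6h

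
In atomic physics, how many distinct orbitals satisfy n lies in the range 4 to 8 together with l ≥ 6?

Treat each shell separately and count matching orbitals:
n=7 → 13; n=8 → 28.
Total orbitals: 13 + 28 = 41.

41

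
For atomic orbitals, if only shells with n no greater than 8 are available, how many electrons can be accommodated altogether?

408

Total orbitals = 1² + 2² + 3² + 4² + 5² + 6² + 7² + 8² = 204. Doubling for spin gives 408 electrons.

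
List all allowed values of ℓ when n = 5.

ℓ is an integer with 0 ≤ ℓ ≤ n−1, so for n = 5: ℓ = 0, 1, 2, 3, 4.

0, 1, 2, 3, 4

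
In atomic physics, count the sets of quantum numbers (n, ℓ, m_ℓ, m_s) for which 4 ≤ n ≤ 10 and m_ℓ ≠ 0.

644

Go shell by shell, enumerating (ℓ, m_ℓ) with m_ℓ ≠ 0:
n=4 → 12; n=5 → 20; n=6 → 30; n=7 → 42; n=8 → 56; n=9 → 72; n=10 → 90.
Orbitals: 12 + 20 + 30 + 42 + 56 + 72 + 90 = 322. Including both spin states (m_s = ±1/2) gives 2 × 322 = 644 states.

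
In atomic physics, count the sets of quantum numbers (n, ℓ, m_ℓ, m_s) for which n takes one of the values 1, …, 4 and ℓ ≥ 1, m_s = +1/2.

26

Work shell by shell — for each n, count the (ℓ, m_ℓ) pairs that satisfy ℓ ≥ 1:
n=2 → 3; n=3 → 8; n=4 → 15.
Orbitals: 3 + 8 + 15 = 26. With m_s fixed to +1/2 there is one state per orbital, so 26 states.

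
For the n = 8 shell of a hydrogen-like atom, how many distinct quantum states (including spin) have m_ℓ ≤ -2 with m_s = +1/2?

21

The (ℓ, m_ℓ) pairs meeting m_ℓ ≤ -2 give: ℓ=2 → 1; ℓ=3 → 2; ℓ=4 → 3; ℓ=5 → 4; ℓ=6 → 5; ℓ=7 → 6.
Orbitals: 1 + 2 + 3 + 4 + 5 + 6 = 21. With m_s fixed to a single value there is one state per orbital, giving 21 states.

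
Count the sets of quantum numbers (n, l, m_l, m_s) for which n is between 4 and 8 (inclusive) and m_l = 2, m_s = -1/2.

20

Work shell by shell — for each n, count the (l, m_l) pairs that satisfy m_l = 2:
n=4 → 2; n=5 → 3; n=6 → 4; n=7 → 5; n=8 → 6.
Orbitals: 2 + 3 + 4 + 5 + 6 = 20. With m_s fixed to -1/2 there is one state per orbital, so 20 states.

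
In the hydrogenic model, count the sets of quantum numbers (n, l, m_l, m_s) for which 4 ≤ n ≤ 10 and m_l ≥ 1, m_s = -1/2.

161

Count contributing orbitals for each principal shell:
n=4 → 6; n=5 → 10; n=6 → 15; n=7 → 21; n=8 → 28; n=9 → 36; n=10 → 45.
Orbitals: 6 + 10 + 15 + 21 + 28 + 36 + 45 = 161. With m_s fixed to -1/2 there is one state per orbital, so 161 states.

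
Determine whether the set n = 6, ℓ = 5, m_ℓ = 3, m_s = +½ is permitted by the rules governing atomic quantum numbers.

n = 6 is a positive integer. ℓ = 5 satisfies 0 ≤ ℓ ≤ n−1 = 5. m_ℓ = 3 lies in the range −ℓ … +ℓ (here −5 … 5). m_s = +1/2 is one of ±1/2.
All four constraints are satisfied.

Yes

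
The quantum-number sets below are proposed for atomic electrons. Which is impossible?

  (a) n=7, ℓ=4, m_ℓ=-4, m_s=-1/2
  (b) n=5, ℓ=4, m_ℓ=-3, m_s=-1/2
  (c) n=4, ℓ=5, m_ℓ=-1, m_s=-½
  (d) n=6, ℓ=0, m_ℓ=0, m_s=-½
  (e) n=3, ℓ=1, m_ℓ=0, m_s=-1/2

(c) has ℓ = 5 ≥ n = 4, violating 0 ≤ ℓ ≤ n−1.
The remaining sets (a), (b), (d), (e) satisfy all four rules.

(c)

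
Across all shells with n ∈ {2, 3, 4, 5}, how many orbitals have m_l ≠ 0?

Treat each shell separately and count matching orbitals:
n=2 → 2; n=3 → 6; n=4 → 12; n=5 → 20.
Total orbitals: 2 + 6 + 12 + 20 = 40.

40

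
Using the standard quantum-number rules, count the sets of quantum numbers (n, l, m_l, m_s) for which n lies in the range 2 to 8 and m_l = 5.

Go shell by shell, enumerating (l, m_l) with m_l = 5:
n=6 → 1; n=7 → 2; n=8 → 3.
Orbitals: 1 + 2 + 3 = 6. Including both spin states (m_s = ±1/2) gives 2 × 6 = 12 states.

12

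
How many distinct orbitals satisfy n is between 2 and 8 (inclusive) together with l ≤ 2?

Work shell by shell — for each n, count the (l, ml) pairs that satisfy l ≤ 2:
n=2 → 4; n=3 → 9; n=4 → 9; n=5 → 9; n=6 → 9; n=7 → 9; n=8 → 9.
Total orbitals: 4 + 9 + 9 + 9 + 9 + 9 + 9 = 58.

58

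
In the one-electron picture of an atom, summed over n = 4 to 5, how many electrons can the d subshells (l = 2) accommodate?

A d subshell (l = 2) exists for every n ≥ 3, so shells n = 4, 5 each contribute one — 2 subshells.
Since each d subshell holds 2(2·2+1) = 10 electrons, the total is 2 × 10 = 20.

20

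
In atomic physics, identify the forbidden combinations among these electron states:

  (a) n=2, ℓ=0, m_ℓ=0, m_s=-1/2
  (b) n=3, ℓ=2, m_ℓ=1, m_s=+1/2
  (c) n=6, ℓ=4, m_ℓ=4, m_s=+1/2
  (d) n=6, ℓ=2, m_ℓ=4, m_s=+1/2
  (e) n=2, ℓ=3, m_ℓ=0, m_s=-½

(d) has |m_ℓ| = 4 > ℓ = 2, violating −ℓ ≤ m_ℓ ≤ ℓ.
(e) has ℓ = 3 ≥ n = 2, violating 0 ≤ ℓ ≤ n−1.
The remaining sets (a), (b), (c) satisfy all four rules.

(d) and (e)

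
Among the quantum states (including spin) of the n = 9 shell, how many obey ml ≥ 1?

For n = 9, l ranges over 0 … 8.
Orbitals with ml ≥ 1, by l: l=1 → 1; l=2 → 2; l=3 → 3; l=4 → 4; l=5 → 5; l=6 → 6; l=7 → 7; l=8 → 8.
Orbitals: 1 + 2 + 3 + 4 + 5 + 6 + 7 + 8 = 36. Each orbital carries two spin states, so 36 × 2 = 72 states.

72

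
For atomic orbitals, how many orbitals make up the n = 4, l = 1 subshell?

3

A subshell has 2l+1 orbitals; with l = 1, that's 3.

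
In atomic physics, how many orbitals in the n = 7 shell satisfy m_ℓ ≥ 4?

Go through ℓ = 0, …, 6 (the values permitted for n = 7).
Contributions: ℓ=4 → 1; ℓ=5 → 2; ℓ=6 → 3.
Total orbitals: 1 + 2 + 3 = 6.

6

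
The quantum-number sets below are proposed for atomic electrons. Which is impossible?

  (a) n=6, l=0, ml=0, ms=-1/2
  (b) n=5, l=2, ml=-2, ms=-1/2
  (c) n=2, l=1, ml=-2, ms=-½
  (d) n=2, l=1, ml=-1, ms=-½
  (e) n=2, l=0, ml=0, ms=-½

(c) has |ml| = 2 > l = 1, violating −l ≤ ml ≤ l.
The remaining sets (a), (b), (d), (e) satisfy all four rules.

(c)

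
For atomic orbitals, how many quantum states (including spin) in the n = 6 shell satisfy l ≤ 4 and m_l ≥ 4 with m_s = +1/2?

1

For n = 6, l ranges over 0 … 5.
Per l-value: l=4 → 1.
Orbitals: 1. With m_s fixed to a single value there is one state per orbital, giving 1 state.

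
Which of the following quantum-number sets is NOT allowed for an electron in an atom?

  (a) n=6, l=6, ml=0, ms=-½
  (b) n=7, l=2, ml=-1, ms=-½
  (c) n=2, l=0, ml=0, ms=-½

(a)

(a) has l = 6 ≥ n = 6, violating 0 ≤ l ≤ n−1.
The remaining sets (b), (c) satisfy all four rules.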